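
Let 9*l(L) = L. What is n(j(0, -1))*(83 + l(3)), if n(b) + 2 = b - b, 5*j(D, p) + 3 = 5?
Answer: -500/3 ≈ -166.67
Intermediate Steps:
j(D, p) = 2/5 (j(D, p) = -3/5 + (1/5)*5 = -3/5 + 1 = 2/5)
l(L) = L/9
n(b) = -2 (n(b) = -2 + (b - b) = -2 + 0 = -2)
n(j(0, -1))*(83 + l(3)) = -2*(83 + (1/9)*3) = -2*(83 + 1/3) = -2*250/3 = -500/3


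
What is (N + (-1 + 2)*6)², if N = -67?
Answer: 3721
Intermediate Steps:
(N + (-1 + 2)*6)² = (-67 + (-1 + 2)*6)² = (-67 + 1*6)² = (-67 + 6)² = (-61)² = 3721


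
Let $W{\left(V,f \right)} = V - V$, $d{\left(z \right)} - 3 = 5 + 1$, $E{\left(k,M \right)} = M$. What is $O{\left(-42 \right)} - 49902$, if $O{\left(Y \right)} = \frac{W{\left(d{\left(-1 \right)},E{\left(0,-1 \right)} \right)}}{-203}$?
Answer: $-49902$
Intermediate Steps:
$d{\left(z \right)} = 9$ ($d{\left(z \right)} = 3 + \left(5 + 1\right) = 3 + 6 = 9$)
$W{\left(V,f \right)} = 0$
$O{\left(Y \right)} = 0$ ($O{\left(Y \right)} = \frac{0}{-203} = 0 \left(- \frac{1}{203}\right) = 0$)
$O{\left(-42 \right)} - 49902 = 0 - 49902 = -49902$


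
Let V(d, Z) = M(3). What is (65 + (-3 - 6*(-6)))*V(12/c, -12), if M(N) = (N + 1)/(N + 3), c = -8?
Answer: 196/3 ≈ 65.333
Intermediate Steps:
M(N) = (1 + N)/(3 + N)
V(d, Z) = ⅔ (V(d, Z) = (1 + 3)/(3 + 3) = 4/6 = (⅙)*4 = ⅔)
(65 + (-3 - 6*(-6)))*V(12/c, -12) = (65 + (-3 - 6*(-6)))*(⅔) = (65 + (-3 + 36))*(⅔) = (65 + 33)*(⅔) = 98*(⅔) = 196/3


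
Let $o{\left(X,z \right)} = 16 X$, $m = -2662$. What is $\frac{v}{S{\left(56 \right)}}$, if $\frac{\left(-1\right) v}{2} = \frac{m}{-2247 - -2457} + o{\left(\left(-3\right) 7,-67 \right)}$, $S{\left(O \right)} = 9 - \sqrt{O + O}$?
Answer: $- \frac{7086}{35} - \frac{9448 \sqrt{7}}{105} \approx -440.52$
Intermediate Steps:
$S{\left(O \right)} = 9 - \sqrt{2} \sqrt{O}$ ($S{\left(O \right)} = 9 - \sqrt{2 O} = 9 - \sqrt{2} \sqrt{O}$)
$v = \frac{73222}{105}$ ($v = - 2 \left(- \frac{2662}{-2247 - -2457} + 16 \left(\left(-3\right) 7\right)\right) = - 2 \left(- \frac{2662}{-2247 + 2457} + 16 \left(-21\right)\right) = - 2 \left(- \frac{2662}{210} - 336\right) = - 2 \left(\left(-2662\right) \frac{1}{210} - 336\right) = - 2 \left(- \frac{1331}{105} - 336\right) = \left(-2\right) \left(- \frac{36611}{105}\right) = \frac{73222}{105} \approx 697.35$)
$\frac{v}{S{\left(56 \right)}} = \frac{73222}{105 \left(9 - \sqrt{2} \sqrt{56}\right)} = \frac{73222}{105 \left(9 - \sqrt{2} \cdot 2 \sqrt{14}\right)} = \frac{73222}{105 \left(9 - 4 \sqrt{7}\right)}$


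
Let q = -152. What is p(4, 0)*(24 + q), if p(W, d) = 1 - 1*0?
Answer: -128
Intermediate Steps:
p(W, d) = 1 (p(W, d) = 1 + 0 = 1)
p(4, 0)*(24 + q) = 1*(24 - 152) = 1*(-128) = -128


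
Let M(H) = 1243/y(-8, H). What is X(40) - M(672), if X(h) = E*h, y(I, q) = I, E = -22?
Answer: -5797/8 ≈ -724.63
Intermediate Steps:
M(H) = -1243/8 (M(H) = 1243/(-8) = 1243*(-⅛) = -1243/8)
X(h) = -22*h
X(40) - M(672) = -22*40 - 1*(-1243/8) = -880 + 1243/8 = -5797/8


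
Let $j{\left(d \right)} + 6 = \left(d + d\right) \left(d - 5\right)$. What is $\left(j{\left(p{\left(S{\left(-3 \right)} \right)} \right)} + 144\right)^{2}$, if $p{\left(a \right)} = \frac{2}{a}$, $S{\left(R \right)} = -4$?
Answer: $\frac{82369}{4} \approx 20592.0$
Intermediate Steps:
$j{\left(d \right)} = -6 + 2 d \left(-5 + d\right)$ ($j{\left(d \right)} = -6 + \left(d + d\right) \left(d - 5\right) = -6 + 2 d \left(-5 + d\right)$)
$\left(j{\left(p{\left(S{\left(-3 \right)} \right)} \right)} + 144\right)^{2} = \left(\left(-6 - 10 \frac{2}{-4} + 2 \left(\frac{2}{-4}\right)^{2}\right) + 144\right)^{2} = \left(\left(-6 - 10 \cdot 2 \left(- \frac{1}{4}\right) + 2 \left(2 \left(- \frac{1}{4}\right)\right)^{2}\right) + 144\right)^{2} = \left(\left(-6 - -5 + 2 \left(- \frac{1}{2}\right)^{2}\right) + 144\right)^{2} = \left(\left(-6 + 5 + 2 \cdot \frac{1}{4}\right) + 144\right)^{2} = \left(\left(-6 + 5 + \frac{1}{2}\right) + 144\right)^{2} = \left(- \frac{1}{2} + 144\right)^{2} = \left(\frac{287}{2}\right)^{2} = \frac{82369}{4}$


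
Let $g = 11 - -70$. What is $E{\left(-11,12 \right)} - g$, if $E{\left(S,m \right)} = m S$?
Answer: $-213$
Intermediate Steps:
$E{\left(S,m \right)} = S m$
$g = 81$ ($g = 11 + 70 = 81$)
$E{\left(-11,12 \right)} - g = \left(-11\right) 12 - 81 = -132 - 81 = -213$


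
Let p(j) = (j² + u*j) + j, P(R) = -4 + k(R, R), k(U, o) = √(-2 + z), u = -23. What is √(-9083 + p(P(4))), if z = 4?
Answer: I*√(8977 + 30*√2) ≈ 94.971*I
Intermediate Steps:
k(U, o) = √2 (k(U, o) = √(-2 + 4) = √2)
P(R) = -4 + √2
p(j) = j² - 22*j (p(j) = (j² - 23*j) + j = j² - 22*j)
√(-9083 + p(P(4))) = √(-9083 + (-4 + √2)*(-22 + (-4 + √2))) = √(-9083 + (-4 + √2)*(-26 + √2)) = √(-9083 + (-26 + √2)*(-4 + √2))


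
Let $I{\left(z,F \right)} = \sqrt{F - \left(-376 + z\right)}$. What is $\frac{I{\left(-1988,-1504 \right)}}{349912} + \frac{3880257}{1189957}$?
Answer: $\frac{3880257}{1189957} + \frac{\sqrt{215}}{174956} \approx 3.2609$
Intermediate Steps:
$I{\left(z,F \right)} = \sqrt{376 + F - z}$
$\frac{I{\left(-1988,-1504 \right)}}{349912} + \frac{3880257}{1189957} = \frac{\sqrt{376 - 1504 - -1988}}{349912} + \frac{3880257}{1189957} = \sqrt{376 - 1504 + 1988} \cdot \frac{1}{349912} + 3880257 \cdot \frac{1}{1189957} = \sqrt{860} \cdot \frac{1}{349912} + \frac{3880257}{1189957} = 2 \sqrt{215} \cdot \frac{1}{349912} + \frac{3880257}{1189957} = \frac{\sqrt{215}}{174956} + \frac{3880257}{1189957} = \frac{3880257}{1189957} + \frac{\sqrt{215}}{174956}$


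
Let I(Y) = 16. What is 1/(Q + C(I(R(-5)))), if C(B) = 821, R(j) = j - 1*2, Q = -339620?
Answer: -1/338799 ≈ -2.9516e-6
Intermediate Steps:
R(j) = -2 + j (R(j) = j - 2 = -2 + j)
1/(Q + C(I(R(-5)))) = 1/(-339620 + 821) = 1/(-338799) = -1/338799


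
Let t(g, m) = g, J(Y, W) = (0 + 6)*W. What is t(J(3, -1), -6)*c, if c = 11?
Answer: -66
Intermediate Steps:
J(Y, W) = 6*W
t(J(3, -1), -6)*c = (6*(-1))*11 = -6*11 = -66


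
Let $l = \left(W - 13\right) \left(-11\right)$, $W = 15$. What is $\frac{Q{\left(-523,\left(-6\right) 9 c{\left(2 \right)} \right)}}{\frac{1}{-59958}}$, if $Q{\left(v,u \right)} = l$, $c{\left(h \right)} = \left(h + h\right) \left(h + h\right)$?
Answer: $1319076$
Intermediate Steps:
$l = -22$ ($l = \left(15 - 13\right) \left(-11\right) = 2 \left(-11\right) = -22$)
$c{\left(h \right)} = 4 h^{2}$ ($c{\left(h \right)} = 2 h 2 h = 4 h^{2}$)
$Q{\left(v,u \right)} = -22$
$\frac{Q{\left(-523,\left(-6\right) 9 c{\left(2 \right)} \right)}}{\frac{1}{-59958}} = - \frac{22}{\frac{1}{-59958}} = - \frac{22}{- \frac{1}{59958}} = \left(-22\right) \left(-59958\right) = 1319076$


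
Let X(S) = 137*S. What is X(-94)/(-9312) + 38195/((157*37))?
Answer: 215240071/27046704 ≈ 7.9581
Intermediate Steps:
X(-94)/(-9312) + 38195/((157*37)) = (137*(-94))/(-9312) + 38195/((157*37)) = -12878*(-1/9312) + 38195/5809 = 6439/4656 + 38195*(1/5809) = 6439/4656 + 38195/5809 = 215240071/27046704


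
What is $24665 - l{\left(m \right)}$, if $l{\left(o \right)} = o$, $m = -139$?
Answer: $24804$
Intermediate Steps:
$24665 - l{\left(m \right)} = 24665 - -139 = 24665 + 139 = 24804$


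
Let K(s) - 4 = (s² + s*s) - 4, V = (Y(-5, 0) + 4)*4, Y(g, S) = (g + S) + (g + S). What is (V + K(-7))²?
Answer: 5476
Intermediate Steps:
Y(g, S) = 2*S + 2*g (Y(g, S) = (S + g) + (S + g) = 2*S + 2*g)
V = -24 (V = ((2*0 + 2*(-5)) + 4)*4 = ((0 - 10) + 4)*4 = (-10 + 4)*4 = -6*4 = -24)
K(s) = 2*s² (K(s) = 4 + ((s² + s*s) - 4) = 4 + ((s² + s²) - 4) = 4 + (2*s² - 4) = 4 + (-4 + 2*s²) = 2*s²)
(V + K(-7))² = (-24 + 2*(-7)²)² = (-24 + 2*49)² = (-24 + 98)² = 74² = 5476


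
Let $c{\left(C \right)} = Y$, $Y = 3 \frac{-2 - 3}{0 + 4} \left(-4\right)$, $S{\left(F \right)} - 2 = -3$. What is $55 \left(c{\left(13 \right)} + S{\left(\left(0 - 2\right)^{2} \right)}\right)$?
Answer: $770$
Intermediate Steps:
$S{\left(F \right)} = -1$ ($S{\left(F \right)} = 2 - 3 = -1$)
$Y = 15$ ($Y = 3 \left(- \frac{5}{4}\right) \left(-4\right) = \left(- \frac{15}{4}\right) \left(-4\right) = 15$)
$c{\left(C \right)} = 15$
$55 \left(c{\left(13 \right)} + S{\left(\left(0 - 2\right)^{2} \right)}\right) = 55 \left(15 - 1\right) = 55 \cdot 14 = 770$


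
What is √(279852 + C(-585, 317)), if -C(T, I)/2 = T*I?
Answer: √650742 ≈ 806.69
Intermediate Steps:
C(T, I) = -2*I*T (C(T, I) = -2*T*I = -2*I*T)
√(279852 + C(-585, 317)) = √(279852 - 2*317*(-585)) = √(279852 + 370890) = √650742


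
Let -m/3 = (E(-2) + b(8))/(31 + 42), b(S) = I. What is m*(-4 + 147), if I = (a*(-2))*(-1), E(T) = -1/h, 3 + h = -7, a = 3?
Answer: -26169/730 ≈ -35.848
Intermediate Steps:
h = -10 (h = -3 - 7 = -10)
E(T) = ⅒ (E(T) = -1/(-10) = -1*(-⅒) = ⅒)
I = 6 (I = (3*(-2))*(-1) = -6*(-1) = 6)
b(S) = 6
m = -183/730 (m = -3*(⅒ + 6)/(31 + 42) = -183/(10*73) = -3*61/730 = -183/730 ≈ -0.25068)
m*(-4 + 147) = -183*(-4 + 147)/730 = -183/730*143 = -26169/730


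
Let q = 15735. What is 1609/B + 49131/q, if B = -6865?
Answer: 4159556/1440277 ≈ 2.8880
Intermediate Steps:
1609/B + 49131/q = 1609/(-6865) + 49131/15735 = 1609*(-1/6865) + 49131*(1/15735) = -1609/6865 + 16377/5245 = 4159556/1440277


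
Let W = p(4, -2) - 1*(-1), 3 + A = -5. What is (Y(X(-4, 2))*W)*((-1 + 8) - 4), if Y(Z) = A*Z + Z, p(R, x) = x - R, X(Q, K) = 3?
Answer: 315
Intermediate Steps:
A = -8 (A = -3 - 5 = -8)
W = -5 (W = (-2 - 1*4) - 1*(-1) = (-2 - 4) + 1 = -6 + 1 = -5)
Y(Z) = -7*Z (Y(Z) = -8*Z + Z = -7*Z)
(Y(X(-4, 2))*W)*((-1 + 8) - 4) = (-7*3*(-5))*((-1 + 8) - 4) = (-21*(-5))*(7 - 4) = 105*3 = 315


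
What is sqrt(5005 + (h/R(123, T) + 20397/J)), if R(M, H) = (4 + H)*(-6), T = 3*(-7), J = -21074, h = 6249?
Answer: 2*sqrt(40632796396181)/179129 ≈ 71.171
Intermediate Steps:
T = -21
R(M, H) = -24 - 6*H
sqrt(5005 + (h/R(123, T) + 20397/J)) = sqrt(5005 + (6249/(-24 - 6*(-21)) + 20397/(-21074))) = sqrt(5005 + (6249/(-24 + 126) + 20397*(-1/21074))) = sqrt(5005 + (6249/102 - 20397/21074)) = sqrt(5005 + (6249*(1/102) - 20397/21074)) = sqrt(5005 + (2083/34 - 20397/21074)) = sqrt(5005 + 10800911/179129) = sqrt(907341556/179129) = 2*sqrt(40632796396181)/179129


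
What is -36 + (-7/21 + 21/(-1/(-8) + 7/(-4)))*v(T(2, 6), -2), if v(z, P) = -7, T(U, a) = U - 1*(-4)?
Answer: 2215/39 ≈ 56.795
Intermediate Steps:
T(U, a) = 4 + U (T(U, a) = U + 4 = 4 + U)
-36 + (-7/21 + 21/(-1/(-8) + 7/(-4)))*v(T(2, 6), -2) = -36 + (-7/21 + 21/(-1/(-8) + 7/(-4)))*(-7) = -36 + (-7*1/21 + 21/(-1*(-1/8) + 7*(-1/4)))*(-7) = -36 + (-1/3 + 21/(1/8 - 7/4))*(-7) = -36 + (-1/3 + 21/(-13/8))*(-7) = -36 + (-1/3 + 21*(-8/13))*(-7) = -36 + (-1/3 - 168/13)*(-7) = -36 - 517/39*(-7) = -36 + 3619/39 = 2215/39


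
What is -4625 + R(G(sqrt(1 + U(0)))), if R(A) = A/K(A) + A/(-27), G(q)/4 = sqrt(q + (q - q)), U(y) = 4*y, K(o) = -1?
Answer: -124987/27 ≈ -4629.1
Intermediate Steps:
G(q) = 4*sqrt(q) (G(q) = 4*sqrt(q + (q - q)) = 4*sqrt(q + 0) = 4*sqrt(q))
R(A) = -28*A/27 (R(A) = A/(-1) + A/(-27) = A*(-1) + A*(-1/27) = -A - A/27 = -28*A/27)
-4625 + R(G(sqrt(1 + U(0)))) = -4625 - 112*sqrt(sqrt(1 + 4*0))/27 = -4625 - 112*sqrt(sqrt(1 + 0))/27 = -4625 - 112*sqrt(sqrt(1))/27 = -4625 - 112*sqrt(1)/27 = -4625 - 112/27 = -124987/27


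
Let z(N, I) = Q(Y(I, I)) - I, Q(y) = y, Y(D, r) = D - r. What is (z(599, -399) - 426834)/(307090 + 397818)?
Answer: -426435/704908 ≈ -0.60495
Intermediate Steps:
z(N, I) = -I (z(N, I) = (I - I) - I = 0 - I = -I)
(z(599, -399) - 426834)/(307090 + 397818) = (-1*(-399) - 426834)/(307090 + 397818) = (399 - 426834)/704908 = -426435*1/704908 = -426435/704908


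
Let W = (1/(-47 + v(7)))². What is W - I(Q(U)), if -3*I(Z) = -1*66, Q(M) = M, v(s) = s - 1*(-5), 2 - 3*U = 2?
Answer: -26949/1225 ≈ -21.999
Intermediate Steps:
U = 0 (U = ⅔ - ⅓*2 = ⅔ - ⅔ = 0)
v(s) = 5 + s (v(s) = s + 5 = 5 + s)
I(Z) = 22 (I(Z) = -(-1)*66/3 = -⅓*(-66) = 22)
W = 1/1225 (W = (1/(-47 + (5 + 7)))² = (1/(-47 + 12))² = (1/(-35))² = (-1/35)² = 1/1225 ≈ 0.00081633)
W - I(Q(U)) = 1/1225 - 1*22 = 1/1225 - 22 = -26949/1225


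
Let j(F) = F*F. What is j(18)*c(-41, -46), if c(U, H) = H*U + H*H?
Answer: 1296648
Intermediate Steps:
c(U, H) = H² + H*U (c(U, H) = H*U + H² = H² + H*U)
j(F) = F²
j(18)*c(-41, -46) = 18²*(-46*(-46 - 41)) = 324*(-46*(-87)) = 324*4002 = 1296648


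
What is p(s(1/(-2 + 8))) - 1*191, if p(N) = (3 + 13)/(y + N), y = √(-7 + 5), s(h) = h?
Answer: (-1146*√2 + 95*I)/(-I + 6*√2) ≈ -189.68 - 11.159*I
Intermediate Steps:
y = I*√2 (y = √(-2) = I*√2 ≈ 1.4142*I)
p(N) = 16/(N + I*√2) (p(N) = (3 + 13)/(I*√2 + N) = 16/(N + I*√2))
p(s(1/(-2 + 8))) - 1*191 = 16/(1/(-2 + 8) + I*√2) - 1*191 = 16/(1/6 + I*√2) - 191 = 16/(⅙ + I*√2) - 191 = -191 + 16/(⅙ + I*√2)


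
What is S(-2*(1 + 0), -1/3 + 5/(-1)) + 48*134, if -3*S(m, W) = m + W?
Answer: 57910/9 ≈ 6434.4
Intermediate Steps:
S(m, W) = -W/3 - m/3 (S(m, W) = -(m + W)/3 = -(W + m)/3 = -W/3 - m/3)
S(-2*(1 + 0), -1/3 + 5/(-1)) + 48*134 = (-(-1/3 + 5/(-1))/3 - (-2)*(1 + 0)/3) + 48*134 = (-(-1*1/3 + 5*(-1))/3 - (-2)/3) + 6432 = (-(-1/3 - 5)/3 - 1/3*(-2)) + 6432 = (-1/3*(-16/3) + 2/3) + 6432 = (16/9 + 2/3) + 6432 = 22/9 + 6432 = 57910/9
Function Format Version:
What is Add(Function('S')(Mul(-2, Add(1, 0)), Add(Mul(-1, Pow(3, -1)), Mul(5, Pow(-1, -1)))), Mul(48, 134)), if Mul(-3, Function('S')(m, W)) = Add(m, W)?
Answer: Rational(57910, 9) ≈ 6434.4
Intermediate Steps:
Function('S')(m, W) = Add(Mul(Rational(-1, 3), W), Mul(Rational(-1, 3), m)) (Function('S')(m, W) = Mul(Rational(-1, 3), Add(m, W)) = Mul(Rational(-1, 3), Add(W, m)) = Add(Mul(Rational(-1, 3), W), Mul(Rational(-1, 3), m)))
Add(Function('S')(Mul(-2, Add(1, 0)), Add(Mul(-1, Pow(3, -1)), Mul(5, Pow(-1, -1)))), Mul(48, 134)) = Add(Add(Mul(Rational(-1, 3), Add(Mul(-1, Pow(3, -1)), Mul(5, Pow(-1, -1)))), Mul(Rational(-1, 3), Mul(-2, Add(1, 0)))), Mul(48, 134)) = Add(Add(Mul(Rational(-1, 3), Add(Mul(-1, Rational(1, 3)), Mul(5, -1))), Mul(Rational(-1, 3), Mul(-2, 1))), 6432) = Add(Add(Mul(Rational(-1, 3), Add(Rational(-1, 3), -5)), Mul(Rational(-1, 3), -2)), 6432) = Add(Add(Mul(Rational(-1, 3), Rational(-16, 3)), Rational(2, 3)), 6432) = Add(Add(Rational(16, 9), Rational(2, 3)), 6432) = Add(Rational(22, 9), 6432) = Rational(57910, 9)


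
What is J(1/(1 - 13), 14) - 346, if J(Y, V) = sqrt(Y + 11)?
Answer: -346 + sqrt(393)/6 ≈ -342.70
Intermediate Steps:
J(Y, V) = sqrt(11 + Y)
J(1/(1 - 13), 14) - 346 = sqrt(11 + 1/(1 - 13)) - 346 = sqrt(11 + 1/(-12)) - 346 = sqrt(11 - 1/12) - 346 = sqrt(131/12) - 346 = sqrt(393)/6 - 346 = -346 + sqrt(393)/6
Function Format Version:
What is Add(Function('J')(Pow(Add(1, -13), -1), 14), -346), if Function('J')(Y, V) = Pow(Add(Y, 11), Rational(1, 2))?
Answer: Add(-346, Mul(Rational(1, 6), Pow(393, Rational(1, 2)))) ≈ -342.70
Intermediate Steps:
Function('J')(Y, V) = Pow(Add(11, Y), Rational(1, 2))
Add(Function('J')(Pow(Add(1, -13), -1), 14), -346) = Add(Pow(Add(11, Pow(Add(1, -13), -1)), Rational(1, 2)), -346) = Add(Pow(Add(11, Pow(-12, -1)), Rational(1, 2)), -346) = Add(Pow(Add(11, Rational(-1, 12)), Rational(1, 2)), -346) = Add(Pow(Rational(131, 12), Rational(1, 2)), -346) = Add(Mul(Rational(1, 6), Pow(393, Rational(1, 2))), -346) = Add(-346, Mul(Rational(1, 6), Pow(393, Rational(1, 2))))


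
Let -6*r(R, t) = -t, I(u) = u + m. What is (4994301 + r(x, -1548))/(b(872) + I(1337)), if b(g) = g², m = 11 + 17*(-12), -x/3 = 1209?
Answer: 4994043/761528 ≈ 6.5579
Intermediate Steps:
x = -3627 (x = -3*1209 = -3627)
m = -193 (m = 11 - 204 = -193)
I(u) = -193 + u (I(u) = u - 193 = -193 + u)
r(R, t) = t/6 (r(R, t) = -(-1)*t/6 = t/6)
(4994301 + r(x, -1548))/(b(872) + I(1337)) = (4994301 + (⅙)*(-1548))/(872² + (-193 + 1337)) = (4994301 - 258)/(760384 + 1144) = 4994043/761528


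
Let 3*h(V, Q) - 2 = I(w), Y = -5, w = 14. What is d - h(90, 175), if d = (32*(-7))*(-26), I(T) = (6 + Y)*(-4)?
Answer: 17474/3 ≈ 5824.7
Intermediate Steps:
I(T) = -4 (I(T) = (6 - 5)*(-4) = 1*(-4) = -4)
h(V, Q) = -2/3 (h(V, Q) = 2/3 + (1/3)*(-4) = 2/3 - 4/3 = -2/3)
d = 5824 (d = -224*(-26) = 5824)
d - h(90, 175) = 5824 - 1*(-2/3) = 5824 + 2/3 = 17474/3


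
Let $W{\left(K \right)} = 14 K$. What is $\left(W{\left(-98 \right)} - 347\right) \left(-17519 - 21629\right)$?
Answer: $67295412$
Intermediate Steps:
$\left(W{\left(-98 \right)} - 347\right) \left(-17519 - 21629\right) = \left(14 \left(-98\right) - 347\right) \left(-17519 - 21629\right) = \left(-1372 - 347\right) \left(-39148\right) = \left(-1719\right) \left(-39148\right) = 67295412$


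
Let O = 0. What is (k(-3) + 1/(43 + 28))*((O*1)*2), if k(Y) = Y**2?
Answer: 0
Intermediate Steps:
(k(-3) + 1/(43 + 28))*((O*1)*2) = ((-3)**2 + 1/(43 + 28))*((0*1)*2) = (9 + 1/71)*(0*2) = (9 + 1/71)*0 = (640/71)*0 = 0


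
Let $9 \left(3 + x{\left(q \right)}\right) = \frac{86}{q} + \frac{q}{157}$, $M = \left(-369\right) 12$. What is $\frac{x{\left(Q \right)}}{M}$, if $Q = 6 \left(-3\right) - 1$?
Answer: $\frac{7867}{9906543} \approx 0.00079412$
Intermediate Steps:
$Q = -19$ ($Q = -18 - 1 = -19$)
$M = -4428$
$x{\left(q \right)} = -3 + \frac{q}{1413} + \frac{86}{9 q}$ ($x{\left(q \right)} = -3 + \frac{\frac{86}{q} + \frac{q}{157}}{9} = -3 + \left(\frac{q}{1413} + \frac{86}{9 q}\right) = -3 + \frac{q}{1413} + \frac{86}{9 q}$)
$\frac{x{\left(Q \right)}}{M} = \frac{\frac{1}{1413} \frac{1}{-19} \left(13502 - 19 \left(-4239 - 19\right)\right)}{-4428} = \frac{1}{1413} \left(- \frac{1}{19}\right) \left(13502 - -80902\right) \left(- \frac{1}{4428}\right) = \frac{1}{1413} \left(- \frac{1}{19}\right) \left(13502 + 80902\right) \left(- \frac{1}{4428}\right) = \frac{1}{1413} \left(- \frac{1}{19}\right) 94404 \left(- \frac{1}{4428}\right) = \left(- \frac{31468}{8949}\right) \left(- \frac{1}{4428}\right) = \frac{7867}{9906543}$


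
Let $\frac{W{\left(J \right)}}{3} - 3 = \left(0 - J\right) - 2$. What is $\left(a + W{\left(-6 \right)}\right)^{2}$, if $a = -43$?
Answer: $484$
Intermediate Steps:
$W{\left(J \right)} = 3 - 3 J$ ($W{\left(J \right)} = 9 + 3 \left(\left(0 - J\right) - 2\right) = 9 + 3 \left(- J - 2\right) = 9 + 3 \left(-2 - J\right) = 9 - \left(6 + 3 J\right) = 3 - 3 J$)
$\left(a + W{\left(-6 \right)}\right)^{2} = \left(-43 + \left(3 - -18\right)\right)^{2} = \left(-43 + \left(3 + 18\right)\right)^{2} = \left(-43 + 21\right)^{2} = \left(-22\right)^{2} = 484$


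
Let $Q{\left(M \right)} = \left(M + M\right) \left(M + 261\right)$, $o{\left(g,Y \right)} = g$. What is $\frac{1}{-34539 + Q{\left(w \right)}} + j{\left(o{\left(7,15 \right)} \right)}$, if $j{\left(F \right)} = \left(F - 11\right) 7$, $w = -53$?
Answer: $- \frac{1584437}{56587} \approx -28.0$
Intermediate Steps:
$Q{\left(M \right)} = 2 M \left(261 + M\right)$
$j{\left(F \right)} = -77 + 7 F$ ($j{\left(F \right)} = \left(-11 + F\right) 7 = -77 + 7 F$)
$\frac{1}{-34539 + Q{\left(w \right)}} + j{\left(o{\left(7,15 \right)} \right)} = \frac{1}{-34539 + 2 \left(-53\right) \left(261 - 53\right)} + \left(-77 + 7 \cdot 7\right) = \frac{1}{-34539 + 2 \left(-53\right) 208} + \left(-77 + 49\right) = \frac{1}{-34539 - 22048} - 28 = \frac{1}{-56587} - 28 = - \frac{1}{56587} - 28 = - \frac{1584437}{56587}$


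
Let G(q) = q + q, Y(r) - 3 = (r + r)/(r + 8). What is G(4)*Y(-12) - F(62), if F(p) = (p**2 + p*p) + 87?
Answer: -7703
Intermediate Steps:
Y(r) = 3 + 2*r/(8 + r) (Y(r) = 3 + (r + r)/(r + 8) = 3 + (2*r)/(8 + r) = 3 + 2*r/(8 + r))
F(p) = 87 + 2*p**2 (F(p) = (p**2 + p**2) + 87 = 2*p**2 + 87 = 87 + 2*p**2)
G(q) = 2*q
G(4)*Y(-12) - F(62) = (2*4)*((24 + 5*(-12))/(8 - 12)) - (87 + 2*62**2) = 8*((24 - 60)/(-4)) - (87 + 2*3844) = 8*(-1/4*(-36)) - (87 + 7688) = 8*9 - 1*7775 = 72 - 7775 = -7703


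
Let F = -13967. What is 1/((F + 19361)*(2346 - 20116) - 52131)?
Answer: -1/95903511 ≈ -1.0427e-8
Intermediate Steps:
1/((F + 19361)*(2346 - 20116) - 52131) = 1/((-13967 + 19361)*(2346 - 20116) - 52131) = 1/(5394*(-17770) - 52131) = 1/(-95851380 - 52131) = 1/(-95903511) = -1/95903511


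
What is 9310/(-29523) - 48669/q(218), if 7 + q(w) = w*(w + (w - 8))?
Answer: -768483319/918135777 ≈ -0.83700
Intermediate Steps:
q(w) = -7 + w*(-8 + 2*w) (q(w) = -7 + w*(w + (w - 8)) = -7 + w*(w + (-8 + w)) = -7 + w*(-8 + 2*w))
9310/(-29523) - 48669/q(218) = 9310/(-29523) - 48669/(-7 - 8*218 + 2*218²) = 9310*(-1/29523) - 48669/(-7 - 1744 + 2*47524) = -9310/29523 - 48669/(-7 - 1744 + 95048) = -9310/29523 - 48669/93297 = -9310/29523 - 48669*1/93297 = -9310/29523 - 16223/31099 = -768483319/918135777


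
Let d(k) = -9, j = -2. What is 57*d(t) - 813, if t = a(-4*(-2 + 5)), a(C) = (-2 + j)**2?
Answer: -1326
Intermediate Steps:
a(C) = 16 (a(C) = (-2 - 2)**2 = (-4)**2 = 16)
t = 16
57*d(t) - 813 = 57*(-9) - 813 = -513 - 813 = -1326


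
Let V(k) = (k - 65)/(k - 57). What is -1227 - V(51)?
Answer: -3688/3 ≈ -1229.3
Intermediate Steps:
V(k) = (-65 + k)/(-57 + k)
-1227 - V(51) = -1227 - (-65 + 51)/(-57 + 51) = -1227 - (-14)/(-6) = -1227 - (-1)*(-14)/6 = -1227 - 1*7/3 = -1227 - 7/3 = -3688/3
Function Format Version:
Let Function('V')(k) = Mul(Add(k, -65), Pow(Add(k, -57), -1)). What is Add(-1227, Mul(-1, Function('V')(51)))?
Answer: Rational(-3688, 3) ≈ -1229.3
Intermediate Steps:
Function('V')(k) = Mul(Pow(Add(-57, k), -1), Add(-65, k)) (Function('V')(k) = Mul(Add(-65, k), Pow(Add(-57, k), -1)) = Mul(Pow(Add(-57, k), -1), Add(-65, k)))
Add(-1227, Mul(-1, Function('V')(51))) = Add(-1227, Mul(-1, Mul(Pow(Add(-57, 51), -1), Add(-65, 51)))) = Add(-1227, Mul(-1, Mul(Pow(-6, -1), -14))) = Add(-1227, Mul(-1, Mul(Rational(-1, 6), -14))) = Add(-1227, Mul(-1, Rational(7, 3))) = Add(-1227, Rational(-7, 3)) = Rational(-3688, 3)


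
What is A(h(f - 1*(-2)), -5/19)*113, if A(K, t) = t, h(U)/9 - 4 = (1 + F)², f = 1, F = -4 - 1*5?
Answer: -565/19 ≈ -29.737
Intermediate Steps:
F = -9 (F = -4 - 5 = -9)
h(U) = 612 (h(U) = 36 + 9*(1 - 9)² = 36 + 9*(-8)² = 36 + 9*64 = 36 + 576 = 612)
A(h(f - 1*(-2)), -5/19)*113 = -5/19*113 = -565/19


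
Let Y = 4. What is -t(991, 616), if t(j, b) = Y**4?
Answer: -256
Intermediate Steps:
t(j, b) = 256 (t(j, b) = 4**4 = 256)
-t(991, 616) = -1*256 = -256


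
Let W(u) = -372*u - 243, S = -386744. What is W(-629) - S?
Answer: 620489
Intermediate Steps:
W(u) = -243 - 372*u
W(-629) - S = (-243 - 372*(-629)) - 1*(-386744) = (-243 + 233988) + 386744 = 233745 + 386744 = 620489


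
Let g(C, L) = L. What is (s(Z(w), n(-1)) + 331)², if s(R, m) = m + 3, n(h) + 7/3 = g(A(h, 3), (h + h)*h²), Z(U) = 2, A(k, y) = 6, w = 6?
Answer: 978121/9 ≈ 1.0868e+5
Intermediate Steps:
n(h) = -7/3 + 2*h³ (n(h) = -7/3 + (h + h)*h² = -7/3 + (2*h)*h² = -7/3 + 2*h³)
s(R, m) = 3 + m
(s(Z(w), n(-1)) + 331)² = ((3 + (-7/3 + 2*(-1)³)) + 331)² = ((3 + (-7/3 + 2*(-1))) + 331)² = ((3 + (-7/3 - 2)) + 331)² = ((3 - 13/3) + 331)² = (-4/3 + 331)² = (989/3)² = 978121/9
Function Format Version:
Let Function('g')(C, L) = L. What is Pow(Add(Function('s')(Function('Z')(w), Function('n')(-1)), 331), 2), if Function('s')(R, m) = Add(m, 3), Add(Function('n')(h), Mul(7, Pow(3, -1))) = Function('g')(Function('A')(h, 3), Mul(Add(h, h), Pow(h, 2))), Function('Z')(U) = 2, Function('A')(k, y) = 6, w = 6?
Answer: Rational(978121, 9) ≈ 1.0868e+5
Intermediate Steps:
Function('n')(h) = Add(Rational(-7, 3), Mul(2, Pow(h, 3))) (Function('n')(h) = Add(Rational(-7, 3), Mul(Add(h, h), Pow(h, 2))) = Add(Rational(-7, 3), Mul(Mul(2, h), Pow(h, 2))) = Add(Rational(-7, 3), Mul(2, Pow(h, 3))))
Function('s')(R, m) = Add(3, m)
Pow(Add(Function('s')(Function('Z')(w), Function('n')(-1)), 331), 2) = Pow(Add(Add(3, Add(Rational(-7, 3), Mul(2, Pow(-1, 3)))), 331), 2) = Pow(Add(Add(3, Add(Rational(-7, 3), Mul(2, -1))), 331), 2) = Pow(Add(Add(3, Add(Rational(-7, 3), -2)), 331), 2) = Pow(Add(Add(3, Rational(-13, 3)), 331), 2) = Pow(Add(Rational(-4, 3), 331), 2) = Pow(Rational(989, 3), 2) = Rational(978121, 9)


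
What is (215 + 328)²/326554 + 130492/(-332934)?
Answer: 27776286199/54360464718 ≈ 0.51096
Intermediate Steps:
(215 + 328)²/326554 + 130492/(-332934) = 543²*(1/326554) + 130492*(-1/332934) = 294849*(1/326554) - 65246/166467 = 294849/326554 - 65246/166467 = 27776286199/54360464718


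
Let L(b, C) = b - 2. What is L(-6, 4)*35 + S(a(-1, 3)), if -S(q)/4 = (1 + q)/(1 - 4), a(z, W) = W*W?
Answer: -800/3 ≈ -266.67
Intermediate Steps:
L(b, C) = -2 + b
a(z, W) = W**2
S(q) = 4/3 + 4*q/3 (S(q) = -4*(1 + q)/(1 - 4) = -4*(1 + q)/(-3) = -4*(1 + q)*(-1)/3 = -4*(-1/3 - q/3) = 4/3 + 4*q/3)
L(-6, 4)*35 + S(a(-1, 3)) = (-2 - 6)*35 + (4/3 + (4/3)*3**2) = -8*35 + (4/3 + (4/3)*9) = -280 + (4/3 + 12) = -280 + 40/3 = -800/3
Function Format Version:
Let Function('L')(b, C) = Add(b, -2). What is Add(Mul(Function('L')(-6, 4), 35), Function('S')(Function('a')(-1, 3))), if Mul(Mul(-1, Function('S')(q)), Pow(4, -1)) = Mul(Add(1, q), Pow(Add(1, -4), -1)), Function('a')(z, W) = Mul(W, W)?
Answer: Rational(-800, 3) ≈ -266.67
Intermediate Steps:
Function('L')(b, C) = Add(-2, b)
Function('a')(z, W) = Pow(W, 2)
Function('S')(q) = Add(Rational(4, 3), Mul(Rational(4, 3), q)) (Function('S')(q) = Mul(-4, Mul(Add(1, q), Pow(Add(1, -4), -1))) = Mul(-4, Mul(Add(1, q), Pow(-3, -1))) = Mul(-4, Mul(Add(1, q), Rational(-1, 3))) = Mul(-4, Add(Rational(-1, 3), Mul(Rational(-1, 3), q))) = Add(Rational(4, 3), Mul(Rational(4, 3), q)))
Add(Mul(Function('L')(-6, 4), 35), Function('S')(Function('a')(-1, 3))) = Add(Mul(Add(-2, -6), 35), Add(Rational(4, 3), Mul(Rational(4, 3), Pow(3, 2)))) = Add(Mul(-8, 35), Add(Rational(4, 3), Mul(Rational(4, 3), 9))) = Add(-280, Add(Rational(4, 3), 12)) = Add(-280, Rational(40, 3)) = Rational(-800, 3)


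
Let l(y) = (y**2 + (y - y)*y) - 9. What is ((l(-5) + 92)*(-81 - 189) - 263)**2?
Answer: 865712929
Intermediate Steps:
l(y) = -9 + y**2 (l(y) = (y**2 + 0*y) - 9 = (y**2 + 0) - 9 = y**2 - 9 = -9 + y**2)
((l(-5) + 92)*(-81 - 189) - 263)**2 = (((-9 + (-5)**2) + 92)*(-81 - 189) - 263)**2 = (((-9 + 25) + 92)*(-270) - 263)**2 = ((16 + 92)*(-270) - 263)**2 = (108*(-270) - 263)**2 = (-29160 - 263)**2 = (-29423)**2 = 865712929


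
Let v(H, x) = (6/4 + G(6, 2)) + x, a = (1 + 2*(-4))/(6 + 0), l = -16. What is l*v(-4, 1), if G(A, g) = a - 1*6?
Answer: 224/3 ≈ 74.667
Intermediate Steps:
a = -7/6 (a = (1 - 8)/6 = -7*1/6 = -7/6 ≈ -1.1667)
G(A, g) = -43/6 (G(A, g) = -7/6 - 1*6 = -7/6 - 6 = -43/6)
v(H, x) = -17/3 + x (v(H, x) = (6/4 - 43/6) + x = (6*(1/4) - 43/6) + x = (3/2 - 43/6) + x = -17/3 + x)
l*v(-4, 1) = -16*(-17/3 + 1) = -16*(-14/3) = 224/3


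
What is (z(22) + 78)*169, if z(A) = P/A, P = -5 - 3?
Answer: 144326/11 ≈ 13121.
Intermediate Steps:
P = -8
z(A) = -8/A
(z(22) + 78)*169 = (-8/22 + 78)*169 = (-8*1/22 + 78)*169 = (-4/11 + 78)*169 = (854/11)*169 = 144326/11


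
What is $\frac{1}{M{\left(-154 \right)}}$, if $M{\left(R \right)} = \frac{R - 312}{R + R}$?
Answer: $\frac{154}{233} \approx 0.66094$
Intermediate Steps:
$M{\left(R \right)} = \frac{-312 + R}{2 R}$
$\frac{1}{M{\left(-154 \right)}} = \frac{1}{\frac{1}{2} \frac{1}{-154} \left(-312 - 154\right)} = \frac{1}{\frac{1}{2} \left(- \frac{1}{154}\right) \left(-466\right)} = \frac{1}{\frac{233}{154}} = \frac{154}{233}$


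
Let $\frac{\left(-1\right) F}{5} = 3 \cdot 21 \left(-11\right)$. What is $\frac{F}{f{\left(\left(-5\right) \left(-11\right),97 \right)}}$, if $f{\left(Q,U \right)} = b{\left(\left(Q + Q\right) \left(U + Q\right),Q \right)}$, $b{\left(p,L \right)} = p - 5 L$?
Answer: $\frac{63}{299} \approx 0.2107$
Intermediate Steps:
$F = 3465$ ($F = - 5 \cdot 3 \cdot 21 \left(-11\right) = - 5 \cdot 63 \left(-11\right) = \left(-5\right) \left(-693\right) = 3465$)
$f{\left(Q,U \right)} = - 5 Q + 2 Q \left(Q + U\right)$ ($f{\left(Q,U \right)} = \left(Q + Q\right) \left(U + Q\right) - 5 Q = 2 Q \left(Q + U\right) - 5 Q = - 5 Q + 2 Q \left(Q + U\right)$)
$\frac{F}{f{\left(\left(-5\right) \left(-11\right),97 \right)}} = \frac{3465}{\left(-5\right) \left(-11\right) \left(-5 + 2 \left(\left(-5\right) \left(-11\right)\right) + 2 \cdot 97\right)} = \frac{3465}{55 \left(-5 + 2 \cdot 55 + 194\right)} = \frac{3465}{55 \left(-5 + 110 + 194\right)} = \frac{3465}{55 \cdot 299} = \frac{3465}{16445} = 3465 \cdot \frac{1}{16445} = \frac{63}{299}$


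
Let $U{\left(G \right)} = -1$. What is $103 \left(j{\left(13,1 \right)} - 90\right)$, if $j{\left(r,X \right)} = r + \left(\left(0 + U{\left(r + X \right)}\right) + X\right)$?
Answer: $-7931$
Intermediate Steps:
$j{\left(r,X \right)} = -1 + X + r$ ($j{\left(r,X \right)} = r + \left(\left(0 - 1\right) + X\right) = r + \left(-1 + X\right) = -1 + X + r$)
$103 \left(j{\left(13,1 \right)} - 90\right) = 103 \left(\left(-1 + 1 + 13\right) - 90\right) = 103 \left(13 - 90\right) = 103 \left(-77\right) = -7931$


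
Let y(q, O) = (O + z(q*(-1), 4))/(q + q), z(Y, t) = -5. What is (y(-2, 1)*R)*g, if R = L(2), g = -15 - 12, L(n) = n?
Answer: -54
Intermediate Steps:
y(q, O) = (-5 + O)/(2*q) (y(q, O) = (O - 5)/(q + q) = (-5 + O)/((2*q)) = (-5 + O)*(1/(2*q)) = (-5 + O)/(2*q))
g = -27
R = 2
(y(-2, 1)*R)*g = (((½)*(-5 + 1)/(-2))*2)*(-27) = (((½)*(-½)*(-4))*2)*(-27) = (1*2)*(-27) = 2*(-27) = -54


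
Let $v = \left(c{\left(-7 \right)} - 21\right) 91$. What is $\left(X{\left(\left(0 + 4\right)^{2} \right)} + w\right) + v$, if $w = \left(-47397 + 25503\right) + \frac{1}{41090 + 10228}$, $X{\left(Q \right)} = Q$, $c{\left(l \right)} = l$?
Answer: $- \frac{1253493467}{51318} \approx -24426.0$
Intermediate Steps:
$v = -2548$ ($v = \left(-7 - 21\right) 91 = \left(-28\right) 91 = -2548$)
$w = - \frac{1123556291}{51318}$ ($w = -21894 + \frac{1}{51318} = - \frac{1123556291}{51318} \approx -21894.0$)
$\left(X{\left(\left(0 + 4\right)^{2} \right)} + w\right) + v = \left(\left(0 + 4\right)^{2} - \frac{1123556291}{51318}\right) - 2548 = \left(4^{2} - \frac{1123556291}{51318}\right) - 2548 = \left(16 - \frac{1123556291}{51318}\right) - 2548 = - \frac{1122735203}{51318} - 2548 = - \frac{1253493467}{51318}$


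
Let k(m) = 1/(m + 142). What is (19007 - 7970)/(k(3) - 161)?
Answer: -1600365/23344 ≈ -68.556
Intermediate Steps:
k(m) = 1/(142 + m)
(19007 - 7970)/(k(3) - 161) = (19007 - 7970)/(1/(142 + 3) - 161) = 11037/(1/145 - 161) = 11037/(-23344/145) = 11037*(-145/23344) = -1600365/23344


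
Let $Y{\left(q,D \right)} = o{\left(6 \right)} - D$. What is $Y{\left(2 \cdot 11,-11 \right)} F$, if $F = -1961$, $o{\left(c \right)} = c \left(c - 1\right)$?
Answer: $-80401$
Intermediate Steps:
$o{\left(c \right)} = c \left(-1 + c\right)$
$Y{\left(q,D \right)} = 30 - D$ ($Y{\left(q,D \right)} = 6 \left(-1 + 6\right) - D = 6 \cdot 5 - D = 30 - D$)
$Y{\left(2 \cdot 11,-11 \right)} F = \left(30 - -11\right) \left(-1961\right) = \left(30 + 11\right) \left(-1961\right) = 41 \left(-1961\right) = -80401$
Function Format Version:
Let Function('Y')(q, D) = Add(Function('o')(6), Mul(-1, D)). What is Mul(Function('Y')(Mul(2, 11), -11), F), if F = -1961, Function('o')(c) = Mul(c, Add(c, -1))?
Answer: -80401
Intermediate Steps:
Function('o')(c) = Mul(c, Add(-1, c))
Function('Y')(q, D) = Add(30, Mul(-1, D)) (Function('Y')(q, D) = Add(Mul(6, Add(-1, 6)), Mul(-1, D)) = Add(Mul(6, 5), Mul(-1, D)) = Add(30, Mul(-1, D)))
Mul(Function('Y')(Mul(2, 11), -11), F) = Mul(Add(30, Mul(-1, -11)), -1961) = Mul(Add(30, 11), -1961) = Mul(41, -1961) = -80401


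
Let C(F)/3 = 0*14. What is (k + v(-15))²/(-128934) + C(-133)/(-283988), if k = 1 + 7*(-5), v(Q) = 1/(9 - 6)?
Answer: -10201/1160406 ≈ -0.0087909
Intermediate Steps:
v(Q) = ⅓ (v(Q) = 1/3 = ⅓)
C(F) = 0 (C(F) = 3*(0*14) = 3*0 = 0)
k = -34 (k = 1 - 35 = -34)
(k + v(-15))²/(-128934) + C(-133)/(-283988) = (-34 + ⅓)²/(-128934) + 0/(-283988) = (-101/3)²*(-1/128934) + 0*(-1/283988) = (10201/9)*(-1/128934) + 0 = -10201/1160406 + 0 = -10201/1160406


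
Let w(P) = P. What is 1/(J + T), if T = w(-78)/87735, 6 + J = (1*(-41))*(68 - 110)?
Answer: 29245/50184394 ≈ 0.00058275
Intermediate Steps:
J = 1716 (J = -6 + (1*(-41))*(68 - 110) = -6 - 41*(-42) = -6 + 1722 = 1716)
T = -26/29245 (T = -78/87735 = -78*1/87735 = -26/29245 ≈ -0.00088904)
1/(J + T) = 1/(1716 - 26/29245) = 1/(50184394/29245) = 29245/50184394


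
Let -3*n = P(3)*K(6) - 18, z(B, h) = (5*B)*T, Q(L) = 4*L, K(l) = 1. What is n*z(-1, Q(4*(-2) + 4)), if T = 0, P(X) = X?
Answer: 0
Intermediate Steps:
z(B, h) = 0 (z(B, h) = (5*B)*0 = 0)
n = 5 (n = -(3*1 - 18)/3 = -(3 - 18)/3 = -1/3*(-15) = 5)
n*z(-1, Q(4*(-2) + 4)) = 5*0 = 0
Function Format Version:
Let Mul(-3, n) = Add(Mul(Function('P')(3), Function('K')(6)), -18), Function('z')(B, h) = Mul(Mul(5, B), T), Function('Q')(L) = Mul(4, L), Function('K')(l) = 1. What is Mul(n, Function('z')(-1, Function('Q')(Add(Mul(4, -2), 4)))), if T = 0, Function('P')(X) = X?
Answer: 0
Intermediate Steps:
Function('z')(B, h) = 0 (Function('z')(B, h) = Mul(Mul(5, B), 0) = 0)
n = 5 (n = Mul(Rational(-1, 3), Add(Mul(3, 1), -18)) = Mul(Rational(-1, 3), Add(3, -18)) = Mul(Rational(-1, 3), -15) = 5)
Mul(n, Function('z')(-1, Function('Q')(Add(Mul(4, -2), 4)))) = Mul(5, 0) = 0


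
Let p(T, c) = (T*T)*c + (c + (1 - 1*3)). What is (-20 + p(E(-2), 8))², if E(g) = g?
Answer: 324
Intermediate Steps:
p(T, c) = -2 + c + c*T² (p(T, c) = T²*c + (c + (1 - 3)) = c*T² + (c - 2) = c*T² + (-2 + c) = -2 + c + c*T²)
(-20 + p(E(-2), 8))² = (-20 + (-2 + 8 + 8*(-2)²))² = (-20 + (-2 + 8 + 8*4))² = (-20 + (-2 + 8 + 32))² = (-20 + 38)² = 18² = 324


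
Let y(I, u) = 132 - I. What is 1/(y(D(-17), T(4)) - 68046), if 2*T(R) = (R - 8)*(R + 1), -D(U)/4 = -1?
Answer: -1/67918 ≈ -1.4724e-5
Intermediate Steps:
D(U) = 4 (D(U) = -4*(-1) = 4)
T(R) = (1 + R)*(-8 + R)/2 (T(R) = ((R - 8)*(R + 1))/2 = ((-8 + R)*(1 + R))/2 = ((1 + R)*(-8 + R))/2 = (1 + R)*(-8 + R)/2)
1/(y(D(-17), T(4)) - 68046) = 1/((132 - 1*4) - 68046) = 1/((132 - 4) - 68046) = 1/(128 - 68046) = 1/(-67918) = -1/67918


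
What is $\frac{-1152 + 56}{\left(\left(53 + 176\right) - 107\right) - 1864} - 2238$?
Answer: $- \frac{1948750}{871} \approx -2237.4$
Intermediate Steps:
$\frac{-1152 + 56}{\left(\left(53 + 176\right) - 107\right) - 1864} - 2238 = - \frac{1096}{\left(229 - 107\right) - 1864} - 2238 = - \frac{1096}{122 - 1864} - 2238 = - \frac{1096}{-1742} - 2238 = \left(-1096\right) \left(- \frac{1}{1742}\right) - 2238 = \frac{548}{871} - 2238 = - \frac{1948750}{871}$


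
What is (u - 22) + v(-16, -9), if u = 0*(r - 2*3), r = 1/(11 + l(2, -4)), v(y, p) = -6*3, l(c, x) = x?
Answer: -40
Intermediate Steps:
v(y, p) = -18
r = ⅐ (r = 1/(11 - 4) = 1/7 = ⅐ ≈ 0.14286)
u = 0 (u = 0*(⅐ - 2*3) = 0*(⅐ - 1*6) = 0*(⅐ - 6) = 0*(-41/7) = 0)
(u - 22) + v(-16, -9) = (0 - 22) - 18 = -22 - 18 = -40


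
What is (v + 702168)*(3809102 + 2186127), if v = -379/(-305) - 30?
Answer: 1283893092570401/305 ≈ 4.2095e+12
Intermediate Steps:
v = -8771/305 (v = -1/305*(-379) - 30 = 379/305 - 30 = -8771/305 ≈ -28.757)
(v + 702168)*(3809102 + 2186127) = (-8771/305 + 702168)*(3809102 + 2186127) = (214152469/305)*5995229 = 1283893092570401/305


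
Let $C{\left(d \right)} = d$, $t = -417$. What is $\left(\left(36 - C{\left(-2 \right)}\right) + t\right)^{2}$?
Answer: $143641$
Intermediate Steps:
$\left(\left(36 - C{\left(-2 \right)}\right) + t\right)^{2} = \left(\left(36 - -2\right) - 417\right)^{2} = \left(\left(36 + 2\right) - 417\right)^{2} = \left(38 - 417\right)^{2} = \left(-379\right)^{2} = 143641$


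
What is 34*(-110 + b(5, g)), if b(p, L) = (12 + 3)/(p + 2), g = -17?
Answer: -25670/7 ≈ -3667.1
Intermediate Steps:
b(p, L) = 15/(2 + p)
34*(-110 + b(5, g)) = 34*(-110 + 15/(2 + 5)) = 34*(-110 + 15/7) = 34*(-755/7) = -25670/7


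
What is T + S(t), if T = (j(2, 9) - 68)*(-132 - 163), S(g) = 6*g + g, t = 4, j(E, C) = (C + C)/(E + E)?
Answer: 37521/2 ≈ 18761.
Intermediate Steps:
j(E, C) = C/E (j(E, C) = (2*C)/((2*E)) = (2*C)*(1/(2*E)) = C/E)
S(g) = 7*g
T = 37465/2 (T = (9/2 - 68)*(-132 - 163) = (9*(½) - 68)*(-295) = (9/2 - 68)*(-295) = -127/2*(-295) = 37465/2 ≈ 18733.)
T + S(t) = 37465/2 + 7*4 = 37465/2 + 28 = 37521/2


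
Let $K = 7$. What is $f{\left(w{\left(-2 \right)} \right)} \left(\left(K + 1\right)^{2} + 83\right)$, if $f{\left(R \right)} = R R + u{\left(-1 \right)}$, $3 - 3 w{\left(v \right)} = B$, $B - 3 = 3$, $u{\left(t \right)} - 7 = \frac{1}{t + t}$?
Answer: $\frac{2205}{2} \approx 1102.5$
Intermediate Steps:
$u{\left(t \right)} = 7 + \frac{1}{2 t}$ ($u{\left(t \right)} = 7 + \frac{1}{t + t} = 7 + \frac{1}{2 t}$)
$B = 6$ ($B = 3 + 3 = 6$)
$w{\left(v \right)} = -1$ ($w{\left(v \right)} = 1 - 2 = -1$)
$f{\left(R \right)} = \frac{13}{2} + R^{2}$ ($f{\left(R \right)} = R R + \left(7 + \frac{1}{2 \left(-1\right)}\right) = R^{2} + \left(7 + \frac{1}{2} \left(-1\right)\right) = R^{2} + \left(7 - \frac{1}{2}\right) = R^{2} + \frac{13}{2} = \frac{13}{2} + R^{2}$)
$f{\left(w{\left(-2 \right)} \right)} \left(\left(K + 1\right)^{2} + 83\right) = \left(\frac{13}{2} + \left(-1\right)^{2}\right) \left(\left(7 + 1\right)^{2} + 83\right) = \left(\frac{13}{2} + 1\right) \left(8^{2} + 83\right) = \frac{15 \left(64 + 83\right)}{2} = \frac{15}{2} \cdot 147 = \frac{2205}{2}$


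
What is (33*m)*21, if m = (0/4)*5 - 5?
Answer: -3465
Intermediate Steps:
m = -5 (m = (0*(¼))*5 - 5 = 0*5 - 5 = 0 - 5 = -5)
(33*m)*21 = (33*(-5))*21 = -165*21 = -3465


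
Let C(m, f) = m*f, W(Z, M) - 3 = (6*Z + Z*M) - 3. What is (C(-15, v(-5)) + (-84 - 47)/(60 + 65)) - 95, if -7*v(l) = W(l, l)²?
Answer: -37167/875 ≈ -42.477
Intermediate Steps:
W(Z, M) = 6*Z + M*Z (W(Z, M) = 3 + ((6*Z + Z*M) - 3) = 3 + ((6*Z + M*Z) - 3) = 3 + (-3 + 6*Z + M*Z) = 6*Z + M*Z)
v(l) = -l²*(6 + l)²/7
C(m, f) = f*m
(C(-15, v(-5)) + (-84 - 47)/(60 + 65)) - 95 = (-⅐*(-5)²*(6 - 5)²*(-15) + (-84 - 47)/(60 + 65)) - 95 = (-⅐*25*1²*(-15) - 131/125) - 95 = (-⅐*25*1*(-15) - 131*1/125) - 95 = (-25/7*(-15) - 131/125) - 95 = (375/7 - 131/125) - 95 = 45958/875 - 95 = -37167/875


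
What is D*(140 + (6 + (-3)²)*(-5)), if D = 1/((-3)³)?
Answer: -65/27 ≈ -2.4074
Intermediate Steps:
D = -1/27 (D = 1/(-27) = -1/27 ≈ -0.037037)
D*(140 + (6 + (-3)²)*(-5)) = -(140 + (6 + (-3)²)*(-5))/27 = -(140 + (6 + 9)*(-5))/27 = -(140 + 15*(-5))/27 = -(140 - 75)/27 = -1/27*65 = -65/27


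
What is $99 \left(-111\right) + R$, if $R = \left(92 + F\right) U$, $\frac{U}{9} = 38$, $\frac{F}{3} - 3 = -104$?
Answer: $-83151$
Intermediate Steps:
$F = -303$ ($F = 9 + 3 \left(-104\right) = 9 - 312 = -303$)
$U = 342$ ($U = 9 \cdot 38 = 342$)
$R = -72162$ ($R = \left(92 - 303\right) 342 = \left(-211\right) 342 = -72162$)
$99 \left(-111\right) + R = 99 \left(-111\right) - 72162 = -10989 - 72162 = -83151$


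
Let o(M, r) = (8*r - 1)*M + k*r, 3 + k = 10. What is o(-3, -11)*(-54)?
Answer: -10260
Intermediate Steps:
k = 7 (k = -3 + 10 = 7)
o(M, r) = 7*r + M*(-1 + 8*r) (o(M, r) = (8*r - 1)*M + 7*r = (-1 + 8*r)*M + 7*r = M*(-1 + 8*r) + 7*r = 7*r + M*(-1 + 8*r))
o(-3, -11)*(-54) = (-1*(-3) + 7*(-11) + 8*(-3)*(-11))*(-54) = (3 - 77 + 264)*(-54) = 190*(-54) = -10260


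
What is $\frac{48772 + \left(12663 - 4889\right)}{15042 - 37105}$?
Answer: $- \frac{56546}{22063} \approx -2.5629$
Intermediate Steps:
$\frac{48772 + \left(12663 - 4889\right)}{15042 - 37105} = \frac{48772 + \left(12663 - 4889\right)}{-22063} = \left(48772 + 7774\right) \left(- \frac{1}{22063}\right) = 56546 \left(- \frac{1}{22063}\right) = - \frac{56546}{22063}$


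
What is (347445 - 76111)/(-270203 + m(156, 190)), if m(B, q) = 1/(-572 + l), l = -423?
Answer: -134988665/134425993 ≈ -1.0042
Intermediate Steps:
m(B, q) = -1/995 (m(B, q) = 1/(-572 - 423) = 1/(-995) = -1/995)
(347445 - 76111)/(-270203 + m(156, 190)) = (347445 - 76111)/(-270203 - 1/995) = 271334/(-268851986/995) = 271334*(-995/268851986) = -134988665/134425993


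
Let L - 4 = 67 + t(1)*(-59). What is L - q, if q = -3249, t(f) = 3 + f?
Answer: 3084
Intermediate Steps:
L = -165 (L = 4 + (67 + (3 + 1)*(-59)) = 4 + (67 + 4*(-59)) = 4 + (67 - 236) = 4 - 169 = -165)
L - q = -165 - 1*(-3249) = -165 + 3249 = 3084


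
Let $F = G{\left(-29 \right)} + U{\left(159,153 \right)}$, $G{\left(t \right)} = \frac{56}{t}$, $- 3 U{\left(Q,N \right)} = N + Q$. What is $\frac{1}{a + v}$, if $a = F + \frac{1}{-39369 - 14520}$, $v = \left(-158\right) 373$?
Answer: $- \frac{1562781}{92266482491} \approx -1.6938 \cdot 10^{-5}$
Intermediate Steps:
$U{\left(Q,N \right)} = - \frac{N}{3} - \frac{Q}{3}$ ($U{\left(Q,N \right)} = - \frac{N + Q}{3} = - \frac{N}{3} - \frac{Q}{3}$)
$v = -58934$
$F = - \frac{3072}{29}$ ($F = \frac{56}{-29} - 104 = 56 \left(- \frac{1}{29}\right) - 104 = - \frac{56}{29} - 104 = - \frac{3072}{29} \approx -105.93$)
$a = - \frac{165547037}{1562781}$ ($a = - \frac{3072}{29} + \frac{1}{-39369 - 14520} = - \frac{3072}{29} + \frac{1}{-53889} = - \frac{3072}{29} - \frac{1}{53889} = - \frac{165547037}{1562781} \approx -105.93$)
$\frac{1}{a + v} = \frac{1}{- \frac{165547037}{1562781} - 58934} = \frac{1}{- \frac{92266482491}{1562781}} = - \frac{1562781}{92266482491}$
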